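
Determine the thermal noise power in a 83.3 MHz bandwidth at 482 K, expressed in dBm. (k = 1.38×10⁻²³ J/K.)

P_n = kTB = 1.38×10⁻²³ × 482 × 8.33×10⁷ = 5.54×10⁻¹³ W
In dBm: 10 log₁₀(5.54×10⁻¹³ / 10⁻³) = −92.6 dBm

−92.6 dBm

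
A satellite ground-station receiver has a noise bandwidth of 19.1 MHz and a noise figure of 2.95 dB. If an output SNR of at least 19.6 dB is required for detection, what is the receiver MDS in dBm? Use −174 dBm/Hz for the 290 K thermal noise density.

−78.6 dBm

Sensitivity = −174 + 10 log₁₀(B) + NF + SNR_min
= −174 + 72.81 + 2.95 + 19.6
= −78.64 dBm → −78.6 dBm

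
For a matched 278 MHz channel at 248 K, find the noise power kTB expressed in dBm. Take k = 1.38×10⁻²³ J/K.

−90.2 dBm

P_n = kTB = 1.38×10⁻²³ × 248 × 2.78×10⁸ = 9.51×10⁻¹³ W
In dBm: 10 log₁₀(9.51×10⁻¹³ / 10⁻³) = −90.2 dBm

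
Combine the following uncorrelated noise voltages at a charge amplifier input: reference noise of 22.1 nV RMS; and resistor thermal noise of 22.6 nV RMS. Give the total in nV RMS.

31.6 nV

Uncorrelated sources add in power (mean-square): V_tot = √(ΣV_i²)
V_tot = √[(2.21×10⁻⁸)² + (2.26×10⁻⁸)²] = 3.16×10⁻⁸ V = 31.6 nV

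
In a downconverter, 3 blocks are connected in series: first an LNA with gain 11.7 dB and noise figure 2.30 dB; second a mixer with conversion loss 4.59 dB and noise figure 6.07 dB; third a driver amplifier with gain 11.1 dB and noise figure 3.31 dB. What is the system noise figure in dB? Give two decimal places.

Convert to linear (a loss of L dB is a gain of −L dB): F_i = 10^(NF_i/10), G_i = 10^(G_i,dB/10)
  Stage 1: F_1 = 10^(2.30/10) = 1.698, G_1 = 10^(11.7/10) = 14.79
  Stage 2: F_2 = 10^(6.07/10) = 4.046, G_2 = 10^(−4.59/10) = 0.3475
  Stage 3: F_3 = 10^(3.31/10) = 2.143, G_3 = 10^(11.1/10) = 12.88
Friis cascade:
  F = 1.698 + (4.046 − 1)/14.79 + (2.143 − 1)/5.140 = 2.126
NF = 10 log₁₀(2.126) = 3.28 dB

3.28 dB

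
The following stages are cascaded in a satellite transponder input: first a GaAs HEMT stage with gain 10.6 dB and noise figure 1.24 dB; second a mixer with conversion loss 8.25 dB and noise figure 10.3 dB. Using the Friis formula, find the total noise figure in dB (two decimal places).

3.38 dB

Convert to linear (a loss of L dB is a gain of −L dB): F_i = 10^(NF_i/10), G_i = 10^(G_i,dB/10)
  Stage 1: F_1 = 10^(1.24/10) = 1.330, G_1 = 10^(10.6/10) = 11.48
  Stage 2: F_2 = 10^(10.3/10) = 10.72, G_2 = 10^(−8.25/10) = 0.1496
Friis cascade:
  F = 1.330 + (10.72 − 1)/11.48 = 2.177
NF = 10 log₁₀(2.177) = 3.38 dB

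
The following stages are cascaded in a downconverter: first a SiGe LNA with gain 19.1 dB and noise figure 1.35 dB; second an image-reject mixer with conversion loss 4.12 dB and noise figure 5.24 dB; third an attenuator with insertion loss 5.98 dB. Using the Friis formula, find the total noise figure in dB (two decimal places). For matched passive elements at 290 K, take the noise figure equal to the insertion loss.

1.72 dB

Convert to linear (a loss of L dB is a gain of −L dB): F_i = 10^(NF_i/10), G_i = 10^(G_i,dB/10)
  Stage 1: F_1 = 10^(1.35/10) = 1.365, G_1 = 10^(19.1/10) = 81.28
  Stage 2: F_2 = 10^(5.24/10) = 3.342, G_2 = 10^(−4.12/10) = 0.3873
  Stage 3: F_3 = 10^(5.98/10) = 3.963, G_3 = 10^(−5.98/10) = 0.2523
Friis cascade:
  F = 1.365 + (3.342 − 1)/81.28 + (3.963 − 1)/31.48 = 1.488
NF = 10 log₁₀(1.488) = 1.72 dB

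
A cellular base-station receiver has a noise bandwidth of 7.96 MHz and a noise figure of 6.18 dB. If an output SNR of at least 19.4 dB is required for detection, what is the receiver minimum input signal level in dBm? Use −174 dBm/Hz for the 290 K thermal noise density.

Sensitivity = −174 + 10 log₁₀(B) + NF + SNR_min
= −174 + 69.01 + 6.18 + 19.4
= −79.41 dBm → −79.4 dBm

−79.4 dBm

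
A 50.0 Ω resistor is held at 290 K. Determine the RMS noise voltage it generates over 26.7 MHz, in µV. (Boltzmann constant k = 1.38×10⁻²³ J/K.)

V_n = √(4kTRB)
4kTRB = 4 × 1.38×10⁻²³ × 290 × 5.00×10¹ × 2.67×10⁷ = 2.14×10⁻¹¹ V²
V_n = √(2.14×10⁻¹¹) = 4.62×10⁻⁶ V = 4.62 µV

4.62 µV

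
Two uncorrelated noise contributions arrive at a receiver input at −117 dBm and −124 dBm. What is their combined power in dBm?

−116.2 dBm

Convert to linear, add, convert back:
P₁ = 2.00×10⁻¹⁵ W, P₂ = 3.98×10⁻¹⁶ W
P_tot = 2.39×10⁻¹⁵ W → 10 log₁₀(P_tot / 10⁻³) = −116.2 dBm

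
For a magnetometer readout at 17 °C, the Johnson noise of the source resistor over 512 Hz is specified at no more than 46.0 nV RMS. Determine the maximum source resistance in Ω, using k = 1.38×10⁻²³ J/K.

258 Ω

T = 17 °C + 273.15 = 290.15 K
Johnson–Nyquist: V_n = √(4kTRB) ⇒ R = V_n² / (4kTB)
4kTB = 4 × 1.38×10⁻²³ × 290.15 × 5.12×10² = 8.20×10⁻¹⁸
R = (4.60×10⁻⁸)² / 8.20×10⁻¹⁸ = 2.58×10² Ω = 258 Ω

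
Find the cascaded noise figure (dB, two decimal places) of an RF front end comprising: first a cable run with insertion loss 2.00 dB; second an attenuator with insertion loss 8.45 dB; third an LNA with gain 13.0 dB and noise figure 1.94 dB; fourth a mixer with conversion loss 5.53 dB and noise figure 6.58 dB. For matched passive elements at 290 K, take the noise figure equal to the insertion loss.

12.86 dB

Convert to linear (a loss of L dB is a gain of −L dB): F_i = 10^(NF_i/10), G_i = 10^(G_i,dB/10)
  Stage 1: F_1 = 10^(2.00/10) = 1.585, G_1 = 10^(−2.00/10) = 0.6310
  Stage 2: F_2 = 10^(8.45/10) = 6.998, G_2 = 10^(−8.45/10) = 0.1429
  Stage 3: F_3 = 10^(1.94/10) = 1.563, G_3 = 10^(13.0/10) = 19.95
  Stage 4: F_4 = 10^(6.58/10) = 4.550, G_4 = 10^(−5.53/10) = 0.2799
Friis cascade:
  F = 1.585 + (6.998 − 1)/0.6310 + (1.563 − 1)/0.09016 + (4.550 − 1)/1.799 = 19.31
NF = 10 log₁₀(19.31) = 12.86 dB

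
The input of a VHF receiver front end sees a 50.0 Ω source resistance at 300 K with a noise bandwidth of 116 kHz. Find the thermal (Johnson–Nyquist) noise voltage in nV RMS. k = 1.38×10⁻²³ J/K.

V_n = √(4kTRB)
4kTRB = 4 × 1.38×10⁻²³ × 300 × 5.00×10¹ × 1.16×10⁵ = 9.60×10⁻¹⁴ V²
V_n = √(9.60×10⁻¹⁴) = 3.10×10⁻⁷ V = 310 nV

310 nV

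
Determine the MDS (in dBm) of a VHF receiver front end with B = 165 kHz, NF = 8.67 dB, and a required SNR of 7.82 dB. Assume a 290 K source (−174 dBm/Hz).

Sensitivity = −174 + 10 log₁₀(B) + NF + SNR_min
= −174 + 52.17 + 8.67 + 7.82
= −105.34 dBm → −105.3 dBm

−105.3 dBm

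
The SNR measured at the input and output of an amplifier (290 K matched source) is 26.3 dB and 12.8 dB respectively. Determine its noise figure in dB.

13.5 dB

NF (dB) = SNR_in(dB) − SNR_out(dB) when the source is at T₀
NF = 26.3 − 12.8 = 13.5 dB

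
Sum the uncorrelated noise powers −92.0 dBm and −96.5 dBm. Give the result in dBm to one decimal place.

−90.7 dBm

Convert to linear, add, convert back:
P₁ = 6.31×10⁻¹³ W, P₂ = 2.24×10⁻¹³ W
P_tot = 8.55×10⁻¹³ W → 10 log₁₀(P_tot / 10⁻³) = −90.7 dBm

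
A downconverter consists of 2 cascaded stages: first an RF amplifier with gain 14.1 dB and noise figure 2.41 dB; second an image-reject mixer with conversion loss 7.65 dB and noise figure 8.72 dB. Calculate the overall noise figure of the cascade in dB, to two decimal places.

2.99 dB

Convert to linear (a loss of L dB is a gain of −L dB): F_i = 10^(NF_i/10), G_i = 10^(G_i,dB/10)
  Stage 1: F_1 = 10^(2.41/10) = 1.742, G_1 = 10^(14.1/10) = 25.70
  Stage 2: F_2 = 10^(8.72/10) = 7.447, G_2 = 10^(−7.65/10) = 0.1718
Friis cascade:
  F = 1.742 + (7.447 − 1)/25.70 = 1.993
NF = 10 log₁₀(1.993) = 2.99 dB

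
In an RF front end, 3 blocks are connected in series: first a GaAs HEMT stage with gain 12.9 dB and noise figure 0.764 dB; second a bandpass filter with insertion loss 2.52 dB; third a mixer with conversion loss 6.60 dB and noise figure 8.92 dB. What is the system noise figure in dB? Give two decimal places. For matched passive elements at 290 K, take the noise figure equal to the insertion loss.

2.68 dB

Convert to linear (a loss of L dB is a gain of −L dB): F_i = 10^(NF_i/10), G_i = 10^(G_i,dB/10)
  Stage 1: F_1 = 10^(0.764/10) = 1.192, G_1 = 10^(12.9/10) = 19.50
  Stage 2: F_2 = 10^(2.52/10) = 1.786, G_2 = 10^(−2.52/10) = 0.5598
  Stage 3: F_3 = 10^(8.92/10) = 7.798, G_3 = 10^(−6.60/10) = 0.2188
Friis cascade:
  F = 1.192 + (1.786 − 1)/19.50 + (7.798 − 1)/10.91 = 1.856
NF = 10 log₁₀(1.856) = 2.68 dB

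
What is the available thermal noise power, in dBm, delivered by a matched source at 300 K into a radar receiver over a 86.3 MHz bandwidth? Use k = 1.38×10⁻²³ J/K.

−94.5 dBm

P_n = kTB = 1.38×10⁻²³ × 300 × 8.63×10⁷ = 3.57×10⁻¹³ W
In dBm: 10 log₁₀(3.57×10⁻¹³ / 10⁻³) = −94.5 dBm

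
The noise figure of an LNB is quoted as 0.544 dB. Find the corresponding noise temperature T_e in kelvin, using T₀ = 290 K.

F = 10^(0.544/10) = 1.13344
T_e = (F − 1)·T₀ = (1.13344 − 1) × 290 = 38.7 K

38.7 K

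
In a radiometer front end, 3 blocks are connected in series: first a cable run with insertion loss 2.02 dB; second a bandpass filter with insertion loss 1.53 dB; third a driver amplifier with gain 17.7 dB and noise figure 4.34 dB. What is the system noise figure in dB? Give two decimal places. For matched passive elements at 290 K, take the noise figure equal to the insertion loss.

7.89 dB

Convert to linear (a loss of L dB is a gain of −L dB): F_i = 10^(NF_i/10), G_i = 10^(G_i,dB/10)
  Stage 1: F_1 = 10^(2.02/10) = 1.592, G_1 = 10^(−2.02/10) = 0.6281
  Stage 2: F_2 = 10^(1.53/10) = 1.422, G_2 = 10^(−1.53/10) = 0.7031
  Stage 3: F_3 = 10^(4.34/10) = 2.716, G_3 = 10^(17.7/10) = 58.88
Friis cascade:
  F = 1.592 + (1.422 − 1)/0.6281 + (2.716 − 1)/0.4416 = 6.152
NF = 10 log₁₀(6.152) = 7.89 dB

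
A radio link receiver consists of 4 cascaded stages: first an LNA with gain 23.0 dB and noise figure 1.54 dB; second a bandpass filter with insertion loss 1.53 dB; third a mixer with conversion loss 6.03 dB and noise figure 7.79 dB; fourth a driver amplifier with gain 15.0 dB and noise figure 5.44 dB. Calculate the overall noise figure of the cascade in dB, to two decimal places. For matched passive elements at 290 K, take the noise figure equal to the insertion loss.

1.86 dB

Convert to linear (a loss of L dB is a gain of −L dB): F_i = 10^(NF_i/10), G_i = 10^(G_i,dB/10)
  Stage 1: F_1 = 10^(1.54/10) = 1.426, G_1 = 10^(23.0/10) = 199.5
  Stage 2: F_2 = 10^(1.53/10) = 1.422, G_2 = 10^(−1.53/10) = 0.7031
  Stage 3: F_3 = 10^(7.79/10) = 6.012, G_3 = 10^(−6.03/10) = 0.2495
  Stage 4: F_4 = 10^(5.44/10) = 3.499, G_4 = 10^(15.0/10) = 31.62
Friis cascade:
  F = 1.426 + (1.422 − 1)/199.5 + (6.012 − 1)/140.3 + (3.499 − 1)/34.99 = 1.535
NF = 10 log₁₀(1.535) = 1.86 dB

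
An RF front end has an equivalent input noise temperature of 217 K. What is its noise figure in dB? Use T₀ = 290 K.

F = 1 + T_e/T₀ = 1 + 217/290 = 1.74828
NF = 10 log₁₀(1.74828) = 2.43 dB

2.43 dB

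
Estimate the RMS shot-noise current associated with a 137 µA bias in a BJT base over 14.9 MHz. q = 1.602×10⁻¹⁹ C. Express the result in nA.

25.6 nA

I_n = √(2qI·B)
2qI·B = 2 × 1.602×10⁻¹⁹ × 1.37×10⁻⁴ × 1.49×10⁷ = 6.54×10⁻¹⁶ A²
I_n = √(6.54×10⁻¹⁶) = 2.56×10⁻⁸ A = 25.6 nA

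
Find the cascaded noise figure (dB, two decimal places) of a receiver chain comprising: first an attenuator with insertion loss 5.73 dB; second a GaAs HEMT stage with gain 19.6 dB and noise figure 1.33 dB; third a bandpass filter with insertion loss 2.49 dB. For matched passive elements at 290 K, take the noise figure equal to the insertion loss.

7.09 dB

Convert to linear (a loss of L dB is a gain of −L dB): F_i = 10^(NF_i/10), G_i = 10^(G_i,dB/10)
  Stage 1: F_1 = 10^(5.73/10) = 3.741, G_1 = 10^(−5.73/10) = 0.2673
  Stage 2: F_2 = 10^(1.33/10) = 1.358, G_2 = 10^(19.6/10) = 91.20
  Stage 3: F_3 = 10^(2.49/10) = 1.774, G_3 = 10^(−2.49/10) = 0.5636
Friis cascade:
  F = 3.741 + (1.358 − 1)/0.2673 + (1.774 − 1)/24.38 = 5.113
NF = 10 log₁₀(5.113) = 7.09 dB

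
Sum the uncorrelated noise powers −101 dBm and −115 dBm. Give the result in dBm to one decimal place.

Convert to linear, add, convert back:
P₁ = 7.94×10⁻¹⁴ W, P₂ = 3.16×10⁻¹⁵ W
P_tot = 8.26×10⁻¹⁴ W → 10 log₁₀(P_tot / 10⁻³) = −100.8 dBm

−100.8 dBm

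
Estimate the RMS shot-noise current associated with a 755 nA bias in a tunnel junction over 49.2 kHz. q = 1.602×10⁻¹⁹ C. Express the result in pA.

109 pA

I_n = √(2qI·B)
2qI·B = 2 × 1.602×10⁻¹⁹ × 7.55×10⁻⁷ × 4.92×10⁴ = 1.19×10⁻²⁰ A²
I_n = √(1.19×10⁻²⁰) = 1.09×10⁻¹⁰ A = 109 pA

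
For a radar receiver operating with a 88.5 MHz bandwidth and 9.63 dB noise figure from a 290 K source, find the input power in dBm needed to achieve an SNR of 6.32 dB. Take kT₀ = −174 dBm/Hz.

Sensitivity = −174 + 10 log₁₀(B) + NF + SNR_min
= −174 + 79.47 + 9.63 + 6.32
= −78.58 dBm → −78.6 dBm

−78.6 dBm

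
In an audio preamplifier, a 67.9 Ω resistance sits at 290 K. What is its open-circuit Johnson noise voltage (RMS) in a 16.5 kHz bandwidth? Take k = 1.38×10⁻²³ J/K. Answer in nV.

134 nV

V_n = √(4kTRB)
4kTRB = 4 × 1.38×10⁻²³ × 290 × 6.79×10¹ × 1.65×10⁴ = 1.79×10⁻¹⁴ V²
V_n = √(1.79×10⁻¹⁴) = 1.34×10⁻⁷ V = 134 nV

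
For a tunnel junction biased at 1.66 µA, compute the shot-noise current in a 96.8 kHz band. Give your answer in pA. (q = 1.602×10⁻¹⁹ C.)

I_n = √(2qI·B)
2qI·B = 2 × 1.602×10⁻¹⁹ × 1.66×10⁻⁶ × 9.68×10⁴ = 5.15×10⁻²⁰ A²
I_n = √(5.15×10⁻²⁰) = 2.27×10⁻¹⁰ A = 227 pA

227 pA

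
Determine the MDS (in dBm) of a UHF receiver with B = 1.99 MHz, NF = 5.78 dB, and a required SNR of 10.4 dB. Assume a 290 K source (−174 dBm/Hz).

−94.8 dBm

Sensitivity = −174 + 10 log₁₀(B) + NF + SNR_min
= −174 + 62.99 + 5.78 + 10.4
= −94.83 dBm → −94.8 dBm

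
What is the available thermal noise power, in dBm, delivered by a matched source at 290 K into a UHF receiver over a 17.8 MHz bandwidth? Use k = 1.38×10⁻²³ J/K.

P_n = kTB = 1.38×10⁻²³ × 290 × 1.78×10⁷ = 7.12×10⁻¹⁴ W
In dBm: 10 log₁₀(7.12×10⁻¹⁴ / 10⁻³) = −101.5 dBm

−101.5 dBm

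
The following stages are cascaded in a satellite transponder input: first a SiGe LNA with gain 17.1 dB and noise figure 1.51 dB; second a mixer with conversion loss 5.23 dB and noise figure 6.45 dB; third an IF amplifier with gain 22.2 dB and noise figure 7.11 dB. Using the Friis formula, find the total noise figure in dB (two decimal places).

Convert to linear (a loss of L dB is a gain of −L dB): F_i = 10^(NF_i/10), G_i = 10^(G_i,dB/10)
  Stage 1: F_1 = 10^(1.51/10) = 1.416, G_1 = 10^(17.1/10) = 51.29
  Stage 2: F_2 = 10^(6.45/10) = 4.416, G_2 = 10^(−5.23/10) = 0.2999
  Stage 3: F_3 = 10^(7.11/10) = 5.140, G_3 = 10^(22.2/10) = 166.0
Friis cascade:
  F = 1.416 + (4.416 − 1)/51.29 + (5.140 − 1)/15.38 = 1.752
NF = 10 log₁₀(1.752) = 2.43 dB

2.43 dB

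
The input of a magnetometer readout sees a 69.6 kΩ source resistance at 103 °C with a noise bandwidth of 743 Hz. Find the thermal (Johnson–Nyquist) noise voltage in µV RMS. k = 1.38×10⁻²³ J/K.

T = 103 °C + 273.15 = 376.15 K
V_n = √(4kTRB)
4kTRB = 4 × 1.38×10⁻²³ × 376.15 × 6.96×10⁴ × 7.43×10² = 1.07×10⁻¹² V²
V_n = √(1.07×10⁻¹²) = 1.04×10⁻⁶ V = 1.04 µV

1.04 µV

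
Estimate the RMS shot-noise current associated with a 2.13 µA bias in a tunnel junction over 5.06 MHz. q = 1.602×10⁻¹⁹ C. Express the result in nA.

I_n = √(2qI·B)
2qI·B = 2 × 1.602×10⁻¹⁹ × 2.13×10⁻⁶ × 5.06×10⁶ = 3.45×10⁻¹⁸ A²
I_n = √(3.45×10⁻¹⁸) = 1.86×10⁻⁹ A = 1.86 nA

1.86 nA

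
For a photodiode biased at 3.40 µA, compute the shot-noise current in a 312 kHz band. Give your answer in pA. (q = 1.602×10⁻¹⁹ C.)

583 pA

I_n = √(2qI·B)
2qI·B = 2 × 1.602×10⁻¹⁹ × 3.40×10⁻⁶ × 3.12×10⁵ = 3.40×10⁻¹⁹ A²
I_n = √(3.40×10⁻¹⁹) = 5.83×10⁻¹⁰ A = 583 pA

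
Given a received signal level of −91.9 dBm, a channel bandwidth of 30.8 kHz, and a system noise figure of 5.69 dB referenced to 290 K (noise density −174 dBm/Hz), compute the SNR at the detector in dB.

Noise floor: N = −174 + 10 log₁₀(B) + NF
10 log₁₀(3.08×10⁴) = 44.89 dB
N = −174 + 44.89 + 5.69 = −123.42 dBm
SNR = P_sig − N = −91.9 − (−123.42) = 31.52 dB → 31.5 dB

31.5 dB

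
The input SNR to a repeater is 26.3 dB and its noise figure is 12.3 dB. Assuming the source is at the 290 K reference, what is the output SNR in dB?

14.0 dB

By definition F = SNR_in/SNR_out, so in dB: SNR_out = SNR_in − NF
SNR_out = 26.3 − 12.3 = 14.0 dB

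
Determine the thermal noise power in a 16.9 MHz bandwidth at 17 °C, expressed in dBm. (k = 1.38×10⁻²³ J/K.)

−101.7 dBm

T = 17 °C + 273.15 = 290.15 K
P_n = kTB = 1.38×10⁻²³ × 290.15 × 1.69×10⁷ = 6.77×10⁻¹⁴ W
In dBm: 10 log₁₀(6.77×10⁻¹⁴ / 10⁻³) = −101.7 dBm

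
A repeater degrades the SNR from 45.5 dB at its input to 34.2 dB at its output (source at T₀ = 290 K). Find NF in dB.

NF (dB) = SNR_in(dB) − SNR_out(dB) when the source is at T₀
NF = 45.5 − 34.2 = 11.3 dB

11.3 dB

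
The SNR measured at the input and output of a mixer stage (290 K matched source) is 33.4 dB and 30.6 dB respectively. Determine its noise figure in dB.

NF (dB) = SNR_in(dB) − SNR_out(dB) when the source is at T₀
NF = 33.4 − 30.6 = 2.8 dB

2.8 dB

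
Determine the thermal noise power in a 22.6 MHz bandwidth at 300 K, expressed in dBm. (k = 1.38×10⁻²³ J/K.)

−100.3 dBm

P_n = kTB = 1.38×10⁻²³ × 300 × 2.26×10⁷ = 9.36×10⁻¹⁴ W
In dBm: 10 log₁₀(9.36×10⁻¹⁴ / 10⁻³) = −100.3 dBm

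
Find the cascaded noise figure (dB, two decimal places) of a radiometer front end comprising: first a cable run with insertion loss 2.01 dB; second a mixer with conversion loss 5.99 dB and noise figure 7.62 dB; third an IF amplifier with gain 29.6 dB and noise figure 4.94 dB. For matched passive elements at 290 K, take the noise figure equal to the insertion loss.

13.53 dB

Convert to linear (a loss of L dB is a gain of −L dB): F_i = 10^(NF_i/10), G_i = 10^(G_i,dB/10)
  Stage 1: F_1 = 10^(2.01/10) = 1.589, G_1 = 10^(−2.01/10) = 0.6295
  Stage 2: F_2 = 10^(7.62/10) = 5.781, G_2 = 10^(−5.99/10) = 0.2518
  Stage 3: F_3 = 10^(4.94/10) = 3.119, G_3 = 10^(29.6/10) = 912.0
Friis cascade:
  F = 1.589 + (5.781 − 1)/0.6295 + (3.119 − 1)/0.1585 = 22.55
NF = 10 log₁₀(22.55) = 13.53 dB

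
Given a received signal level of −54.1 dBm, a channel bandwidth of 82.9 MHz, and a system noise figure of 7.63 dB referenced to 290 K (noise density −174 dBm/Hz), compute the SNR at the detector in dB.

Noise floor: N = −174 + 10 log₁₀(B) + NF
10 log₁₀(8.29×10⁷) = 79.19 dB
N = −174 + 79.19 + 7.63 = −87.18 dBm
SNR = P_sig − N = −54.1 − (−87.18) = 33.08 dB → 33.1 dB

33.1 dB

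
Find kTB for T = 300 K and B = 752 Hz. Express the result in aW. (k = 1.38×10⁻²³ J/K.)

3.11 aW

P_n = kTB = 1.38×10⁻²³ × 300 × 7.52×10² = 3.11×10⁻¹⁸ W = 3.11 aW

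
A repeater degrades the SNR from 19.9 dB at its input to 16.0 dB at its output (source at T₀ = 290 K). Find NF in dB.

NF (dB) = SNR_in(dB) − SNR_out(dB) when the source is at T₀
NF = 19.9 − 16.0 = 3.9 dB

3.9 dB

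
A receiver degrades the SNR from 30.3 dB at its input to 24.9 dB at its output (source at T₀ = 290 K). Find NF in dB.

NF (dB) = SNR_in(dB) − SNR_out(dB) when the source is at T₀
NF = 30.3 − 24.9 = 5.4 dB

5.4 dB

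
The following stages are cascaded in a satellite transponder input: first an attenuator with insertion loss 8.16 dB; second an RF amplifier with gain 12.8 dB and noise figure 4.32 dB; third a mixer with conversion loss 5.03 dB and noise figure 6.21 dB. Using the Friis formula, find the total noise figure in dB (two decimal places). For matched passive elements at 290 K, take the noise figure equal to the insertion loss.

12.74 dB

Convert to linear (a loss of L dB is a gain of −L dB): F_i = 10^(NF_i/10), G_i = 10^(G_i,dB/10)
  Stage 1: F_1 = 10^(8.16/10) = 6.546, G_1 = 10^(−8.16/10) = 0.1528
  Stage 2: F_2 = 10^(4.32/10) = 2.704, G_2 = 10^(12.8/10) = 19.05
  Stage 3: F_3 = 10^(6.21/10) = 4.178, G_3 = 10^(−5.03/10) = 0.3141
Friis cascade:
  F = 6.546 + (2.704 − 1)/0.1528 + (4.178 − 1)/2.911 = 18.79
NF = 10 log₁₀(18.79) = 12.74 dB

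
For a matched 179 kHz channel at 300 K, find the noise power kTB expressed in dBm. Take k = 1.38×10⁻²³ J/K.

P_n = kTB = 1.38×10⁻²³ × 300 × 1.79×10⁵ = 7.41×10⁻¹⁶ W
In dBm: 10 log₁₀(7.41×10⁻¹⁶ / 10⁻³) = −121.3 dBm

−121.3 dBm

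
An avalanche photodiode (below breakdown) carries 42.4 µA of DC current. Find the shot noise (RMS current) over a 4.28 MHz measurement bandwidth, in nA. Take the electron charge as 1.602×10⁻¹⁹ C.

I_n = √(2qI·B)
2qI·B = 2 × 1.602×10⁻¹⁹ × 4.24×10⁻⁵ × 4.28×10⁶ = 5.81×10⁻¹⁷ A²
I_n = √(5.81×10⁻¹⁷) = 7.63×10⁻⁹ A = 7.63 nA

7.63 nA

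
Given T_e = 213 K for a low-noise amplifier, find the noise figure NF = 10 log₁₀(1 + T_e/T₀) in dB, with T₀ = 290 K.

F = 1 + T_e/T₀ = 1 + 213/290 = 1.73448
NF = 10 log₁₀(1.73448) = 2.39 dB

2.39 dB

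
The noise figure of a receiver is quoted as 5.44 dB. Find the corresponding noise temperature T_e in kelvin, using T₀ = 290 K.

F = 10^(5.44/10) = 3.49945
T_e = (F − 1)·T₀ = (3.49945 − 1) × 290 = 725 K

725 K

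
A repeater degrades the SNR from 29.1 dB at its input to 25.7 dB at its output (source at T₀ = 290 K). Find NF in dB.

3.4 dB

NF (dB) = SNR_in(dB) − SNR_out(dB) when the source is at T₀
NF = 29.1 − 25.7 = 3.4 dB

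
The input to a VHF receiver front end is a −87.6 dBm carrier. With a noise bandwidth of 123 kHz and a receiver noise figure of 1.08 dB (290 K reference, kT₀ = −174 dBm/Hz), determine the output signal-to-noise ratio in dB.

Noise floor: N = −174 + 10 log₁₀(B) + NF
10 log₁₀(1.23×10⁵) = 50.9 dB
N = −174 + 50.9 + 1.08 = −122.02 dBm
SNR = P_sig − N = −87.6 − (−122.02) = 34.42 dB → 34.4 dB

34.4 dB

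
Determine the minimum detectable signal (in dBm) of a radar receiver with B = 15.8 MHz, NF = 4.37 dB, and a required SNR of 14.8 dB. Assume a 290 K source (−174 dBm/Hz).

Sensitivity = −174 + 10 log₁₀(B) + NF + SNR_min
= −174 + 71.99 + 4.37 + 14.8
= −82.84 dBm → −82.8 dBm

−82.8 dBm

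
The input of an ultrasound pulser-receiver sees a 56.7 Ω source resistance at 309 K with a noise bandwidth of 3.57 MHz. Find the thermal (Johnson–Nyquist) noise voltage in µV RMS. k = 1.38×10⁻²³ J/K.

V_n = √(4kTRB)
4kTRB = 4 × 1.38×10⁻²³ × 309 × 5.67×10¹ × 3.57×10⁶ = 3.45×10⁻¹² V²
V_n = √(3.45×10⁻¹²) = 1.86×10⁻⁶ V = 1.86 µV

1.86 µV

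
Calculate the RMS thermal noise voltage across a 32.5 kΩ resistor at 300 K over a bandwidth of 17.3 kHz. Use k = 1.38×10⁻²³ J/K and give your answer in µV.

3.05 µV

V_n = √(4kTRB)
4kTRB = 4 × 1.38×10⁻²³ × 300 × 3.25×10⁴ × 1.73×10⁴ = 9.31×10⁻¹² V²
V_n = √(9.31×10⁻¹²) = 3.05×10⁻⁶ V = 3.05 µV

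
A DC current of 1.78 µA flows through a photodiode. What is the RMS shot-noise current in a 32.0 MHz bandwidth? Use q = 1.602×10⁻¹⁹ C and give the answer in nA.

4.27 nA

I_n = √(2qI·B)
2qI·B = 2 × 1.602×10⁻¹⁹ × 1.78×10⁻⁶ × 3.20×10⁷ = 1.82×10⁻¹⁷ A²
I_n = √(1.82×10⁻¹⁷) = 4.27×10⁻⁹ A = 4.27 nA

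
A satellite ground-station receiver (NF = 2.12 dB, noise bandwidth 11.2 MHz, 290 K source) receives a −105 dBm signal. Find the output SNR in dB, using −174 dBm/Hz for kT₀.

Noise floor: N = −174 + 10 log₁₀(B) + NF
10 log₁₀(1.12×10⁷) = 70.49 dB
N = −174 + 70.49 + 2.12 = −101.39 dBm
SNR = P_sig − N = −105 − (−101.39) = −3.61 dB → −3.6 dB

−3.6 dB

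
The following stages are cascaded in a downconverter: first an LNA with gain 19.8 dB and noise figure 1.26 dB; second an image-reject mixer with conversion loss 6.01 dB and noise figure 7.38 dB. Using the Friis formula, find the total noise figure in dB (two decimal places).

1.41 dB

Convert to linear (a loss of L dB is a gain of −L dB): F_i = 10^(NF_i/10), G_i = 10^(G_i,dB/10)
  Stage 1: F_1 = 10^(1.26/10) = 1.337, G_1 = 10^(19.8/10) = 95.50
  Stage 2: F_2 = 10^(7.38/10) = 5.470, G_2 = 10^(−6.01/10) = 0.2506
Friis cascade:
  F = 1.337 + (5.470 − 1)/95.50 = 1.383
NF = 10 log₁₀(1.383) = 1.41 dB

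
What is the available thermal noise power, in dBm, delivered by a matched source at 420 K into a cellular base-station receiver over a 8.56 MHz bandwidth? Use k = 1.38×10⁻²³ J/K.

P_n = kTB = 1.38×10⁻²³ × 420 × 8.56×10⁶ = 4.96×10⁻¹⁴ W
In dBm: 10 log₁₀(4.96×10⁻¹⁴ / 10⁻³) = −103.0 dBm

−103.0 dBm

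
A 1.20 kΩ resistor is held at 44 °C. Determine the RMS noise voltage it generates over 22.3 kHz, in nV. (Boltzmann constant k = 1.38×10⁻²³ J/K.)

T = 44 °C + 273.15 = 317.15 K
V_n = √(4kTRB)
4kTRB = 4 × 1.38×10⁻²³ × 317.15 × 1.20×10³ × 2.23×10⁴ = 4.68×10⁻¹³ V²
V_n = √(4.68×10⁻¹³) = 6.84×10⁻⁷ V = 684 nV

684 nV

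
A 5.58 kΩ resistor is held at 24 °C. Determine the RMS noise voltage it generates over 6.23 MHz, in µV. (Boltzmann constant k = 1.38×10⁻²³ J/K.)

23.9 µV

T = 24 °C + 273.15 = 297.15 K
V_n = √(4kTRB)
4kTRB = 4 × 1.38×10⁻²³ × 297.15 × 5.58×10³ × 6.23×10⁶ = 5.70×10⁻¹⁰ V²
V_n = √(5.70×10⁻¹⁰) = 2.39×10⁻⁵ V = 23.9 µV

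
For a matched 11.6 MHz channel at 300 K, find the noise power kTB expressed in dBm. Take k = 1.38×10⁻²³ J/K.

−103.2 dBm

P_n = kTB = 1.38×10⁻²³ × 300 × 1.16×10⁷ = 4.80×10⁻¹⁴ W
In dBm: 10 log₁₀(4.80×10⁻¹⁴ / 10⁻³) = −103.2 dBm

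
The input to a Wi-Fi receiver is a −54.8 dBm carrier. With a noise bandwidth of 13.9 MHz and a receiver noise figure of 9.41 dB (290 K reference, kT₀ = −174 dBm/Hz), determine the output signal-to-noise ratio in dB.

Noise floor: N = −174 + 10 log₁₀(B) + NF
10 log₁₀(1.39×10⁷) = 71.43 dB
N = −174 + 71.43 + 9.41 = −93.16 dBm
SNR = P_sig − N = −54.8 − (−93.16) = 38.36 dB → 38.4 dB

38.4 dB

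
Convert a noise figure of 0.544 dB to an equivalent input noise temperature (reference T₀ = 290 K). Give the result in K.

38.7 K

F = 10^(0.544/10) = 1.13344
T_e = (F − 1)·T₀ = (1.13344 − 1) × 290 = 38.7 K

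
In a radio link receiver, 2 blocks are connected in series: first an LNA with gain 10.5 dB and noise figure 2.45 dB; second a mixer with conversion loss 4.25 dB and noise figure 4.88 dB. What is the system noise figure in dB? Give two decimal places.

2.88 dB

Convert to linear (a loss of L dB is a gain of −L dB): F_i = 10^(NF_i/10), G_i = 10^(G_i,dB/10)
  Stage 1: F_1 = 10^(2.45/10) = 1.758, G_1 = 10^(10.5/10) = 11.22
  Stage 2: F_2 = 10^(4.88/10) = 3.076, G_2 = 10^(−4.25/10) = 0.3758
Friis cascade:
  F = 1.758 + (3.076 − 1)/11.22 = 1.943
NF = 10 log₁₀(1.943) = 2.88 dB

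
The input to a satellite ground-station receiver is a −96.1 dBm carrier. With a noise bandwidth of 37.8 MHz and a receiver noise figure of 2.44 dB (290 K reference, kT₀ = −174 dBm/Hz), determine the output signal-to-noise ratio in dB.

Noise floor: N = −174 + 10 log₁₀(B) + NF
10 log₁₀(3.78×10⁷) = 75.77 dB
N = −174 + 75.77 + 2.44 = −95.79 dBm
SNR = P_sig − N = −96.1 − (−95.79) = −0.31 dB → −0.3 dB

−0.3 dB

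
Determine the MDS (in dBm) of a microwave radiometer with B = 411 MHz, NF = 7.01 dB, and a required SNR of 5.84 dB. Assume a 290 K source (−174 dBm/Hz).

−75.0 dBm

Sensitivity = −174 + 10 log₁₀(B) + NF + SNR_min
= −174 + 86.14 + 7.01 + 5.84
= −75.01 dBm → −75.0 dBm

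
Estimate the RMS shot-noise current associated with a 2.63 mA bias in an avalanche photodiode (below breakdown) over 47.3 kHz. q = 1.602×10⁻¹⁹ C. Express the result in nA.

I_n = √(2qI·B)
2qI·B = 2 × 1.602×10⁻¹⁹ × 2.63×10⁻³ × 4.73×10⁴ = 3.99×10⁻¹⁷ A²
I_n = √(3.99×10⁻¹⁷) = 6.31×10⁻⁹ A = 6.31 nA

6.31 nA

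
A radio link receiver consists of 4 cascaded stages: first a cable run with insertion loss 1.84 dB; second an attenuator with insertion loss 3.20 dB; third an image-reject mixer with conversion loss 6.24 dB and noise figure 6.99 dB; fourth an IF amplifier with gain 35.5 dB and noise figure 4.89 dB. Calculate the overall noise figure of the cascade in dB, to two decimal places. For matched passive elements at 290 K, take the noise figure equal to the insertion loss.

Convert to linear (a loss of L dB is a gain of −L dB): F_i = 10^(NF_i/10), G_i = 10^(G_i,dB/10)
  Stage 1: F_1 = 10^(1.84/10) = 1.528, G_1 = 10^(−1.84/10) = 0.6546
  Stage 2: F_2 = 10^(3.20/10) = 2.089, G_2 = 10^(−3.20/10) = 0.4786
  Stage 3: F_3 = 10^(6.99/10) = 5.000, G_3 = 10^(−6.24/10) = 0.2377
  Stage 4: F_4 = 10^(4.89/10) = 3.083, G_4 = 10^(35.5/10) = 3548
Friis cascade:
  F = 1.528 + (2.089 − 1)/0.6546 + (5.000 − 1)/0.3133 + (3.083 − 1)/0.07447 = 43.93
NF = 10 log₁₀(43.93) = 16.43 dB

16.43 dB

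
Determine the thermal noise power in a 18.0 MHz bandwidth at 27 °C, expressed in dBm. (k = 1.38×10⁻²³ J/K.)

T = 27 °C + 273.15 = 300.15 K
P_n = kTB = 1.38×10⁻²³ × 300.15 × 1.80×10⁷ = 7.46×10⁻¹⁴ W
In dBm: 10 log₁₀(7.46×10⁻¹⁴ / 10⁻³) = −101.3 dBm

−101.3 dBm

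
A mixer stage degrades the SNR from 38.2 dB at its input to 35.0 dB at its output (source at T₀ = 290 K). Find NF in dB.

3.2 dB

NF (dB) = SNR_in(dB) − SNR_out(dB) when the source is at T₀
NF = 38.2 − 35.0 = 3.2 dB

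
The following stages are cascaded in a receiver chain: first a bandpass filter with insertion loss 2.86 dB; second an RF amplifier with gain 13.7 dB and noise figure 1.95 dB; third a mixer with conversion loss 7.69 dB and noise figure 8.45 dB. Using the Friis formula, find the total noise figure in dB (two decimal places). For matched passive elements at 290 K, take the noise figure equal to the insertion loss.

5.47 dB

Convert to linear (a loss of L dB is a gain of −L dB): F_i = 10^(NF_i/10), G_i = 10^(G_i,dB/10)
  Stage 1: F_1 = 10^(2.86/10) = 1.932, G_1 = 10^(−2.86/10) = 0.5176
  Stage 2: F_2 = 10^(1.95/10) = 1.567, G_2 = 10^(13.7/10) = 23.44
  Stage 3: F_3 = 10^(8.45/10) = 6.998, G_3 = 10^(−7.69/10) = 0.1702
Friis cascade:
  F = 1.932 + (1.567 − 1)/0.5176 + (6.998 − 1)/12.13 = 3.521
NF = 10 log₁₀(3.521) = 5.47 dB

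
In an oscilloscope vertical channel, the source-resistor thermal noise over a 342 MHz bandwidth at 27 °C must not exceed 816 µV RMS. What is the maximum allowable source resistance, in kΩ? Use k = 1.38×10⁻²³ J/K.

T = 27 °C + 273.15 = 300.15 K
Johnson–Nyquist: V_n = √(4kTRB) ⇒ R = V_n² / (4kTB)
4kTB = 4 × 1.38×10⁻²³ × 300.15 × 3.42×10⁸ = 5.67×10⁻¹²
R = (8.16×10⁻⁴)² / 5.67×10⁻¹² = 1.18×10⁵ Ω = 118 kΩ

118 kΩ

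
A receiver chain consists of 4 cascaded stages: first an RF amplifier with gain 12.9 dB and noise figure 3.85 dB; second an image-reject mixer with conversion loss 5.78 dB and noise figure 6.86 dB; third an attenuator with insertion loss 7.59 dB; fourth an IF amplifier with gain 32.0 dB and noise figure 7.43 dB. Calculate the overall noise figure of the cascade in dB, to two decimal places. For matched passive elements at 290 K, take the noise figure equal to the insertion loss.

Convert to linear (a loss of L dB is a gain of −L dB): F_i = 10^(NF_i/10), G_i = 10^(G_i,dB/10)
  Stage 1: F_1 = 10^(3.85/10) = 2.427, G_1 = 10^(12.9/10) = 19.50
  Stage 2: F_2 = 10^(6.86/10) = 4.853, G_2 = 10^(−5.78/10) = 0.2642
  Stage 3: F_3 = 10^(7.59/10) = 5.741, G_3 = 10^(−7.59/10) = 0.1742
  Stage 4: F_4 = 10^(7.43/10) = 5.534, G_4 = 10^(32.0/10) = 1585
Friis cascade:
  F = 2.427 + (4.853 − 1)/19.50 + (5.741 − 1)/5.152 + (5.534 − 1)/0.8974 = 8.596
NF = 10 log₁₀(8.596) = 9.34 dB

9.34 dB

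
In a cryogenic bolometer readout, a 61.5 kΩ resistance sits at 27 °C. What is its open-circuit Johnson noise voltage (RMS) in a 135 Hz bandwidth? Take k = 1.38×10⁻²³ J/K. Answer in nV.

371 nV

T = 27 °C + 273.15 = 300.15 K
V_n = √(4kTRB)
4kTRB = 4 × 1.38×10⁻²³ × 300.15 × 6.15×10⁴ × 1.35×10² = 1.38×10⁻¹³ V²
V_n = √(1.38×10⁻¹³) = 3.71×10⁻⁷ V = 371 nV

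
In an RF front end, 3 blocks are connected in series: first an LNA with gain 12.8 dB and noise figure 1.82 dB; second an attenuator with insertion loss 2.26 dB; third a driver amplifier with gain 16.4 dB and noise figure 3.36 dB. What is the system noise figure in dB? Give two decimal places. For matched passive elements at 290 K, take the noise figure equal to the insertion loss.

2.20 dB

Convert to linear (a loss of L dB is a gain of −L dB): F_i = 10^(NF_i/10), G_i = 10^(G_i,dB/10)
  Stage 1: F_1 = 10^(1.82/10) = 1.521, G_1 = 10^(12.8/10) = 19.05
  Stage 2: F_2 = 10^(2.26/10) = 1.683, G_2 = 10^(−2.26/10) = 0.5943
  Stage 3: F_3 = 10^(3.36/10) = 2.168, G_3 = 10^(16.4/10) = 43.65
Friis cascade:
  F = 1.521 + (1.683 − 1)/19.05 + (2.168 − 1)/11.32 = 1.659
NF = 10 log₁₀(1.659) = 2.20 dB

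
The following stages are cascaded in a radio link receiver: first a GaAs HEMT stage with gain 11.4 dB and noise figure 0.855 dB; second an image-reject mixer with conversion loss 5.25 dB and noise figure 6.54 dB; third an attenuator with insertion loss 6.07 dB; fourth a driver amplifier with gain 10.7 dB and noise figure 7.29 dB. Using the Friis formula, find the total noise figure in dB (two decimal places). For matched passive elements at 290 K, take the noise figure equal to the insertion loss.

Convert to linear (a loss of L dB is a gain of −L dB): F_i = 10^(NF_i/10), G_i = 10^(G_i,dB/10)
  Stage 1: F_1 = 10^(0.855/10) = 1.218, G_1 = 10^(11.4/10) = 13.80
  Stage 2: F_2 = 10^(6.54/10) = 4.508, G_2 = 10^(−5.25/10) = 0.2985
  Stage 3: F_3 = 10^(6.07/10) = 4.046, G_3 = 10^(−6.07/10) = 0.2472
  Stage 4: F_4 = 10^(7.29/10) = 5.358, G_4 = 10^(10.7/10) = 11.75
Friis cascade:
  F = 1.218 + (4.508 − 1)/13.80 + (4.046 − 1)/4.121 + (5.358 − 1)/1.019 = 6.489
NF = 10 log₁₀(6.489) = 8.12 dB

8.12 dB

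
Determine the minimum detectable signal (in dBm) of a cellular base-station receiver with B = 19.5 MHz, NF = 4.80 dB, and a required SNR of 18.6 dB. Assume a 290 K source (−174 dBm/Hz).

−77.7 dBm

Sensitivity = −174 + 10 log₁₀(B) + NF + SNR_min
= −174 + 72.9 + 4.80 + 18.6
= −77.70 dBm → −77.7 dBm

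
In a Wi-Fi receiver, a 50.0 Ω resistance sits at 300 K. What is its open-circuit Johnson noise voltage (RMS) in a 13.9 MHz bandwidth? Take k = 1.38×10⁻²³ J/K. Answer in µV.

3.39 µV

V_n = √(4kTRB)
4kTRB = 4 × 1.38×10⁻²³ × 300 × 5.00×10¹ × 1.39×10⁷ = 1.15×10⁻¹¹ V²
V_n = √(1.15×10⁻¹¹) = 3.39×10⁻⁶ V = 3.39 µV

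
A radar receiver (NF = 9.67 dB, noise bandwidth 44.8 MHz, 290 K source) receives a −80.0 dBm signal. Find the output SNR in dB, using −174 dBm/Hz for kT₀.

7.8 dB

Noise floor: N = −174 + 10 log₁₀(B) + NF
10 log₁₀(4.48×10⁷) = 76.51 dB
N = −174 + 76.51 + 9.67 = −87.82 dBm
SNR = P_sig − N = −80.0 − (−87.82) = 7.82 dB → 7.8 dB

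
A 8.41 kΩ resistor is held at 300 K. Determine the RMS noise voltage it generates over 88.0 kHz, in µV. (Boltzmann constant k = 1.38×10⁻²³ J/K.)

3.50 µV

V_n = √(4kTRB)
4kTRB = 4 × 1.38×10⁻²³ × 300 × 8.41×10³ × 8.80×10⁴ = 1.23×10⁻¹¹ V²
V_n = √(1.23×10⁻¹¹) = 3.50×10⁻⁶ V = 3.50 µV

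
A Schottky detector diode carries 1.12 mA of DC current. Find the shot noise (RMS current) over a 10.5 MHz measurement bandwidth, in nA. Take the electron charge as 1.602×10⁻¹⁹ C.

I_n = √(2qI·B)
2qI·B = 2 × 1.602×10⁻¹⁹ × 1.12×10⁻³ × 1.05×10⁷ = 3.77×10⁻¹⁵ A²
I_n = √(3.77×10⁻¹⁵) = 6.14×10⁻⁸ A = 61.4 nA

61.4 nA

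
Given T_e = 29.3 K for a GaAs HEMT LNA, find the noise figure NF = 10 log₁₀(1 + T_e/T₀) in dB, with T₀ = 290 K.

0.418 dB

F = 1 + T_e/T₀ = 1 + 29.3/290 = 1.10103
NF = 10 log₁₀(1.10103) = 0.418 dB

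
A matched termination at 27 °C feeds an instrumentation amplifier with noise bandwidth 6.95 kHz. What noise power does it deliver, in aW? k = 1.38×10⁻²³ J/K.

28.8 aW

T = 27 °C + 273.15 = 300.15 K
P_n = kTB = 1.38×10⁻²³ × 300.15 × 6.95×10³ = 2.88×10⁻¹⁷ W = 28.8 aW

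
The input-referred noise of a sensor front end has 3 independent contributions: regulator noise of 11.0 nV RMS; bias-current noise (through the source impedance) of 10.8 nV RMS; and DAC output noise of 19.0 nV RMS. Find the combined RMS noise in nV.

Uncorrelated sources add in power (mean-square): V_tot = √(ΣV_i²)
V_tot = √[(1.10×10⁻⁸)² + (1.08×10⁻⁸)² + (1.90×10⁻⁸)²] = 2.45×10⁻⁸ V = 24.5 nV

24.5 nV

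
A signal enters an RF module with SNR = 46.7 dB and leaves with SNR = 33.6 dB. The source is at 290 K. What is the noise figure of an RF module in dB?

13.1 dB

NF (dB) = SNR_in(dB) − SNR_out(dB) when the source is at T₀
NF = 46.7 − 33.6 = 13.1 dB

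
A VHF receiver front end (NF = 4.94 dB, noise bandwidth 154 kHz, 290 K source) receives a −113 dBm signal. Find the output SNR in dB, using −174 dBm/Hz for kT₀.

4.2 dB

Noise floor: N = −174 + 10 log₁₀(B) + NF
10 log₁₀(1.54×10⁵) = 51.88 dB
N = −174 + 51.88 + 4.94 = −117.18 dBm
SNR = P_sig − N = −113 − (−117.18) = 4.18 dB → 4.2 dB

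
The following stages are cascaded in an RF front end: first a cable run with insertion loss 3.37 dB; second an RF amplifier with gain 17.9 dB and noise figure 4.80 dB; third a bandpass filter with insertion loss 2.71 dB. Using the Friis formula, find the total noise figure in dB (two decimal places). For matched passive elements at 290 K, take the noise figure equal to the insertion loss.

8.19 dB

Convert to linear (a loss of L dB is a gain of −L dB): F_i = 10^(NF_i/10), G_i = 10^(G_i,dB/10)
  Stage 1: F_1 = 10^(3.37/10) = 2.173, G_1 = 10^(−3.37/10) = 0.4603
  Stage 2: F_2 = 10^(4.80/10) = 3.020, G_2 = 10^(17.9/10) = 61.66
  Stage 3: F_3 = 10^(2.71/10) = 1.866, G_3 = 10^(−2.71/10) = 0.5358
Friis cascade:
  F = 2.173 + (3.020 − 1)/0.4603 + (1.866 − 1)/28.38 = 6.592
NF = 10 log₁₀(6.592) = 8.19 dB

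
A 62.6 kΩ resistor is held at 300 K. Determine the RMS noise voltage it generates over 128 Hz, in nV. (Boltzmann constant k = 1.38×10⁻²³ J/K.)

364 nV

V_n = √(4kTRB)
4kTRB = 4 × 1.38×10⁻²³ × 300 × 6.26×10⁴ × 1.28×10² = 1.33×10⁻¹³ V²
V_n = √(1.33×10⁻¹³) = 3.64×10⁻⁷ V = 364 nV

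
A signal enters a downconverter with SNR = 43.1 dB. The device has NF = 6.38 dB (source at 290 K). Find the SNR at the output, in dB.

By definition F = SNR_in/SNR_out, so in dB: SNR_out = SNR_in − NF
SNR_out = 43.1 − 6.38 = 36.72 dB

36.72 dB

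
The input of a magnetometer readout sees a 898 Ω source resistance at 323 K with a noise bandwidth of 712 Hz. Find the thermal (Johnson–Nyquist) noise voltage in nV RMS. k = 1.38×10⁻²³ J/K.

V_n = √(4kTRB)
4kTRB = 4 × 1.38×10⁻²³ × 323 × 8.98×10² × 7.12×10² = 1.14×10⁻¹⁴ V²
V_n = √(1.14×10⁻¹⁴) = 1.07×10⁻⁷ V = 107 nV

107 nV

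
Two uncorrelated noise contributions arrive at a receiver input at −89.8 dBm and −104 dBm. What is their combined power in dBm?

Convert to linear, add, convert back:
P₁ = 1.05×10⁻¹² W, P₂ = 3.98×10⁻¹⁴ W
P_tot = 1.09×10⁻¹² W → 10 log₁₀(P_tot / 10⁻³) = −89.6 dBm

−89.6 dBm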